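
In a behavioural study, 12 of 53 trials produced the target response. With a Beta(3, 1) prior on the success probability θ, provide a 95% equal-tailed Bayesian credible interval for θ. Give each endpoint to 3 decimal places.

Posterior: Beta(3+12, 1+41) = Beta(15, 42).
Equal-tailed 95% interval: the 0.025 and 0.975 quantiles of Beta(15, 42).
Posterior mean ≈ 0.263, SD ≈ 0.058; a Normal approximation gives roughly [0.150, 0.376].
Exact: F⁻¹(0.025) = 0.158; F⁻¹(0.975) = 0.384.

[0.158, 0.384]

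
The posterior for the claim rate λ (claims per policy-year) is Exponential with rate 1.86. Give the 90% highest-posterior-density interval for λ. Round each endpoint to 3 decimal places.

The exponential density is strictly decreasing on [0, ∞), so the HPD interval is anchored at 0: [0, q] with P(λ ≤ q) = 0.90.
q = −ln(1 − 0.90) / 1.86 = 2.3026 / 1.86 = 1.238.

[0.000, 1.238]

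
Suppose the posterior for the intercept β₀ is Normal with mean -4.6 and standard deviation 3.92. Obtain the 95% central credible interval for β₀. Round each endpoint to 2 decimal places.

The posterior is symmetric, so the 95% equal-tailed interval is β₀ = -4.6 ± z·3.92 with z = 1.960.
Half-width: 1.960 × 3.92 = 7.68.
-4.6 − 7.68 = -12.28; -4.6 + 7.68 = 3.08.

[-12.28, 3.08]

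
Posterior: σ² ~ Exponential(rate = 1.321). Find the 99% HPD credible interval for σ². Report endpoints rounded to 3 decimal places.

[0.000, 3.486]

The exponential density is strictly decreasing on [0, ∞), so the HPD interval is anchored at 0: [0, q] with P(σ² ≤ q) = 0.99.
q = −ln(1 − 0.99) / 1.321 = 4.6052 / 1.321 = 3.486.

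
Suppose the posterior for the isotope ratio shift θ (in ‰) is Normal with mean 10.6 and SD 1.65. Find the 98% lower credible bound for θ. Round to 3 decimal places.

7.211

Need L with P(θ ≥ L) = 0.98: L = 10.6 − z_{0.02}·1.65.
z = 2.054; L = 10.6 − 2.054 × 1.65 = 7.211.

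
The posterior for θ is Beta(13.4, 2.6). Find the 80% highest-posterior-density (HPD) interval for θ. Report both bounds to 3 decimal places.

[0.751, 0.964]

The posterior is unimodal and skewed, so the HPD interval has equal density at both endpoints and is the shortest 80% interval.
Solving f(0.751) = f(0.964) with F(0.964) − F(0.751) = 0.80 gives [0.751, 0.964].
For comparison, the equal-tailed interval is [0.714, 0.941]; the HPD is narrower and shifted toward the mode.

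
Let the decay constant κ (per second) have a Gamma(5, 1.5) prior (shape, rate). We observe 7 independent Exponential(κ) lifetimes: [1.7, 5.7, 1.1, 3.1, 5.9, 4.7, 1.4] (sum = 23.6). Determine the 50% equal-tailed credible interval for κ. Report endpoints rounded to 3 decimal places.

[0.379, 0.563]

Posterior: Gamma(5+7, 1.5+23.6) = Gamma(12, 25.1) (shape, rate).
Equal-tailed 50% interval: Gamma(12, 25.1) quantiles at 0.25 and 0.75.
Posterior mean ≈ 0.478, SD ≈ 0.138; a Normal approximation gives roughly [0.385, 0.571].
Exact: lower = 0.379; upper = 0.563.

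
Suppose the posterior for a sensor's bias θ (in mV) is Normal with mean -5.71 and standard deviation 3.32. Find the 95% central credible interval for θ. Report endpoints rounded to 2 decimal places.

[-12.22, 0.80]

The posterior is symmetric, so the 95% equal-tailed interval is θ = -5.71 ± z·3.32 with z = 1.960.
Half-width: 1.960 × 3.32 = 6.51.
-5.71 − 6.51 = -12.22; -5.71 + 6.51 = 0.80.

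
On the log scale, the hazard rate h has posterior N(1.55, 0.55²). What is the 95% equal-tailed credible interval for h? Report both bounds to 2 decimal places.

On the log scale the 95% interval is 1.55 ± 1.960 × 0.55 = [0.4720, 2.6280].
Exponentiate: [e^0.4720, e^2.6280] = [1.60, 13.85].

[1.60, 13.85]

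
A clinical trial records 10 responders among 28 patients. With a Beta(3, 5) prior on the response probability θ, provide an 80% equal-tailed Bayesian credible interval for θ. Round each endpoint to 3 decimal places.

[0.261, 0.465]

Posterior: Beta(3+10, 5+18) = Beta(13, 23).
Equal-tailed 80% interval: the 0.1 and 0.9 quantiles of Beta(13, 23).
Posterior mean ≈ 0.361, SD ≈ 0.079; a Normal approximation gives roughly [0.260, 0.462].
Exact: F⁻¹(0.1) = 0.261; F⁻¹(0.9) = 0.465.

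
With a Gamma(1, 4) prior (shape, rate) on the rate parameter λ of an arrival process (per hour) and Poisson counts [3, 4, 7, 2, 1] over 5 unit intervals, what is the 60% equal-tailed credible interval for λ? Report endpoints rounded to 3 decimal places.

[1.596, 2.382]

Posterior: Gamma(1+17, 4+5) = Gamma(18, 9) (shape, rate).
Equal-tailed 60% interval: Gamma(18, 9) quantiles at 0.2 and 0.8.
Posterior mean ≈ 2.000, SD ≈ 0.471; a Normal approximation gives roughly [1.603, 2.397].
Exact: lower = 1.596; upper = 2.382.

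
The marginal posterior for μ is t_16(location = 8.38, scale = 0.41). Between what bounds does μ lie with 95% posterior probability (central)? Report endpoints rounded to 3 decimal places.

[7.511, 9.249]

The t_16 distribution is symmetric; the 95% interval is 8.38 ± t·0.41 with t_{0.975,16} = 2.120.
Half-width: 2.120 × 0.41 = 0.869.
8.38 − 0.869 = 7.511; 8.38 + 0.869 = 9.249.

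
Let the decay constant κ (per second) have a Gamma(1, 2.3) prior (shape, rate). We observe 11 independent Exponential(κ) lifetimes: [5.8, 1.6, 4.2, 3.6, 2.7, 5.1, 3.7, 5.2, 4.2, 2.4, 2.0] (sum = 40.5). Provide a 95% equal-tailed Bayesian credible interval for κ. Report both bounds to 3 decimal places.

Posterior: Gamma(1+11, 2.3+40.5) = Gamma(12, 42.8) (shape, rate).
Equal-tailed 95% interval: Gamma(12, 42.8) quantiles at 0.025 and 0.975.
Posterior mean ≈ 0.280, SD ≈ 0.081; a Normal approximation gives roughly [0.122, 0.439].
Exact: lower = 0.145; upper = 0.460.

[0.145, 0.460]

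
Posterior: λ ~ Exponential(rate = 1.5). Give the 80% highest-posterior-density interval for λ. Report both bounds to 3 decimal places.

[0.000, 1.073]

The exponential density is strictly decreasing on [0, ∞), so the HPD interval is anchored at 0: [0, q] with P(λ ≤ q) = 0.80.
q = −ln(1 − 0.80) / 1.5 = 1.6094 / 1.5 = 1.073.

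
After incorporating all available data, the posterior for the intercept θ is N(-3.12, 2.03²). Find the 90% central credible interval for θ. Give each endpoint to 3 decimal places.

The posterior is symmetric, so the 90% equal-tailed interval is θ = -3.12 ± z·2.03 with z = 1.645.
Half-width: 1.645 × 2.03 = 3.339.
-3.12 − 3.339 = -6.459; -3.12 + 3.339 = 0.219.

[-6.459, 0.219]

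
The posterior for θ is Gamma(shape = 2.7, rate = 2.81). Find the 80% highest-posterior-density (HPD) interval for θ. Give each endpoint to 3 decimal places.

[0.175, 1.458]

The posterior is unimodal and skewed, so the HPD interval has equal density at both endpoints and is the shortest 80% interval.
Solving f(0.175) = f(1.458) with F(1.458) − F(0.175) = 0.80 gives [0.175, 1.458].
For comparison, the equal-tailed interval is [0.328, 1.745]; the HPD is narrower and shifted toward the mode.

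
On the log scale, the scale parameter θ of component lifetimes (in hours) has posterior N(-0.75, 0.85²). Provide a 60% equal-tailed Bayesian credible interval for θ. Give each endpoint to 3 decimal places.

[0.231, 0.966]

On the log scale the 60% interval is -0.75 ± 0.842 × 0.85 = [-1.4654, -0.0346].
Exponentiate: [e^-1.4654, e^-0.0346] = [0.231, 0.966].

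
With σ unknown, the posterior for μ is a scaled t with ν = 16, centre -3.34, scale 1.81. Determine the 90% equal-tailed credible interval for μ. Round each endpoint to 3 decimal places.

The t_16 distribution is symmetric; the 90% interval is -3.34 ± t·1.81 with t_{0.95,16} = 1.746.
Half-width: 1.746 × 1.81 = 3.160.
-3.34 − 3.160 = -6.500; -3.34 + 3.160 = -0.180.

[-6.500, -0.180]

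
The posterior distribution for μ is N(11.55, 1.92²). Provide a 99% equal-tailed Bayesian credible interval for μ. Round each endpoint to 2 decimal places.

The posterior is symmetric, so the 99% equal-tailed interval is μ = 11.55 ± z·1.92 with z = 2.576.
Half-width: 2.576 × 1.92 = 4.95.
11.55 − 4.95 = 6.60; 11.55 + 4.95 = 16.50.

[6.60, 16.50]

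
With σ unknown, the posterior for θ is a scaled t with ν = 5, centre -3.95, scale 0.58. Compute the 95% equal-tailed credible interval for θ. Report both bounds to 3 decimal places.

The t_5 distribution is symmetric; the 95% interval is -3.95 ± t·0.58 with t_{0.975,5} = 2.571.
Half-width: 2.571 × 0.58 = 1.491.
-3.95 − 1.491 = -5.441; -3.95 + 1.491 = -2.459.

[-5.441, -2.459]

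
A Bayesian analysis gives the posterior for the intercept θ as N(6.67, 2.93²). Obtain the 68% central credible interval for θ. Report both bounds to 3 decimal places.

[3.756, 9.584]

The posterior is symmetric, so the 68% equal-tailed interval is θ = 6.67 ± z·2.93 with z = 0.994.
Half-width: 0.994 × 2.93 = 2.914.
6.67 − 2.914 = 3.756; 6.67 + 2.914 = 9.584.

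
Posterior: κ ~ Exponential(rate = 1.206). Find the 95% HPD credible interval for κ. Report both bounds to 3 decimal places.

The exponential density is strictly decreasing on [0, ∞), so the HPD interval is anchored at 0: [0, q] with P(κ ≤ q) = 0.95.
q = −ln(1 − 0.95) / 1.206 = 2.9957 / 1.206 = 2.484.

[0.000, 2.484]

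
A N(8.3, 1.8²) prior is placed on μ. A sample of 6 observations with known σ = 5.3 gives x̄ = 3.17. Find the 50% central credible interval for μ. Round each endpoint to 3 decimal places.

[5.268, 7.135]

Posterior precision = 1/1.8² + 6/5.3² = 0.3086 + 0.2136 = 0.5222, so posterior SD = 1.3838.
Posterior mean = (8.3/1.8² + 6·3.17/5.3²) / 0.5222 = 6.2018.
Interval: 6.2018 ± 0.674 × 1.3838 → [5.268, 7.135].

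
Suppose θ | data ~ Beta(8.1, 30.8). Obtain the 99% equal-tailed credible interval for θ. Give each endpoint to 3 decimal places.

Posterior: Beta(8.1, 30.8).
Equal-tailed 99% interval: the 0.005 and 0.995 quantiles of Beta(8.1, 30.8).
Posterior mean ≈ 0.208, SD ≈ 0.064; a Normal approximation gives roughly [0.043, 0.374].
Exact: F⁻¹(0.005) = 0.074; F⁻¹(0.995) = 0.397.

[0.074, 0.397]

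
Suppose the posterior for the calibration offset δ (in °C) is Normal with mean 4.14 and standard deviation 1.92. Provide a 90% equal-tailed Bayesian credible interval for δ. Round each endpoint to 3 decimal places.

[0.982, 7.298]

The posterior is symmetric, so the 90% equal-tailed interval is δ = 4.14 ± z·1.92 with z = 1.645.
Half-width: 1.645 × 1.92 = 3.158.
4.14 − 3.158 = 0.982; 4.14 + 3.158 = 7.298.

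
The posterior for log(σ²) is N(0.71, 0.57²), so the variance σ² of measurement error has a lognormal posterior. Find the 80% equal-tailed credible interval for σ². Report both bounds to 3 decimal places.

On the log scale the 80% interval is 0.71 ± 1.282 × 0.57 = [-0.0205, 1.4405].
Exponentiate: [e^-0.0205, e^1.4405] = [0.980, 4.223].

[0.980, 4.223]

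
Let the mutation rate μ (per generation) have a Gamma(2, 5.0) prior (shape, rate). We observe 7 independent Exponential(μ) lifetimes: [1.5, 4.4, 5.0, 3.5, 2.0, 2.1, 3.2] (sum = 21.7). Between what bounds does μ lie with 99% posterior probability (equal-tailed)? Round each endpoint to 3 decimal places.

[0.117, 0.696]

Posterior: Gamma(2+7, 5.0+21.7) = Gamma(9, 26.7) (shape, rate).
Equal-tailed 99% interval: Gamma(9, 26.7) quantiles at 0.005 and 0.995.
Posterior mean ≈ 0.337, SD ≈ 0.112; a Normal approximation gives roughly [0.048, 0.626].
Exact: lower = 0.117; upper = 0.696.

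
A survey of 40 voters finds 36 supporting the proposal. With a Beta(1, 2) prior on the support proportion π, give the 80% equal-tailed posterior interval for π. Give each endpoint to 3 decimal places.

Posterior: Beta(1+36, 2+4) = Beta(37, 6).
Equal-tailed 80% interval: the 0.1 and 0.9 quantiles of Beta(37, 6).
Posterior mean ≈ 0.860, SD ≈ 0.052; a Normal approximation gives roughly [0.794, 0.927].
Exact: F⁻¹(0.1) = 0.790; F⁻¹(0.9) = 0.923.

[0.790, 0.923]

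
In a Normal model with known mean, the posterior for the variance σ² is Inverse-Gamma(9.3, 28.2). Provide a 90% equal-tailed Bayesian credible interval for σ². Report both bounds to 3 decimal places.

Inverse-Gamma(9.3, 28.2) quantiles: F⁻¹(0.05) and F⁻¹(0.95).
Equivalently, 1/σ² ~ Gamma(9.3, rate = 28.2); invert its 0.95 and 0.05 quantiles.
Posterior mean ≈ 3.398, SD ≈ 1.258; a Normal approximation gives roughly [1.329, 5.466].
Exact: lower = 1.903; upper = 5.740.

[1.903, 5.740]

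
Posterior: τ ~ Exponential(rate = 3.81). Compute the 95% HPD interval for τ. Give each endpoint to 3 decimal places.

The exponential density is strictly decreasing on [0, ∞), so the HPD interval is anchored at 0: [0, q] with P(τ ≤ q) = 0.95.
q = −ln(1 − 0.95) / 3.81 = 2.9957 / 3.81 = 0.786.

[0.000, 0.786]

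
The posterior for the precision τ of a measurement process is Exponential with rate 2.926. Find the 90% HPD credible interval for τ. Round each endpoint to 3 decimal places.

The exponential density is strictly decreasing on [0, ∞), so the HPD interval is anchored at 0: [0, q] with P(τ ≤ q) = 0.90.
q = −ln(1 − 0.90) / 2.926 = 2.3026 / 2.926 = 0.787.

[0.000, 0.787]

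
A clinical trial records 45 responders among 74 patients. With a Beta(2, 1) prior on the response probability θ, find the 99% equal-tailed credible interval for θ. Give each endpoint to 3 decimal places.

[0.465, 0.746]

Posterior: Beta(2+45, 1+29) = Beta(47, 30).
Equal-tailed 99% interval: the 0.005 and 0.995 quantiles of Beta(47, 30).
Posterior mean ≈ 0.610, SD ≈ 0.055; a Normal approximation gives roughly [0.468, 0.753].
Exact: F⁻¹(0.005) = 0.465; F⁻¹(0.995) = 0.746.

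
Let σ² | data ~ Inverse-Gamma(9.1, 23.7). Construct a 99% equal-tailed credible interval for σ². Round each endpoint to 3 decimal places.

Inverse-Gamma(9.1, 23.7) quantiles: F⁻¹(0.005) and F⁻¹(0.995).
Equivalently, 1/σ² ~ Gamma(9.1, rate = 23.7); invert its 0.995 and 0.005 quantiles.
Posterior mean ≈ 2.926, SD ≈ 1.098; a Normal approximation gives roughly [0.097, 5.754].
Exact: lower = 1.266; upper = 7.430.

[1.266, 7.430]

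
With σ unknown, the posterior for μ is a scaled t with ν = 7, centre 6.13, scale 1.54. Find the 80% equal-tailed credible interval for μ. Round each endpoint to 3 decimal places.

The t_7 distribution is symmetric; the 80% interval is 6.13 ± t·1.54 with t_{0.9,7} = 1.415.
Half-width: 1.415 × 1.54 = 2.179.
6.13 − 2.179 = 3.951; 6.13 + 2.179 = 8.309.

[3.951, 8.309]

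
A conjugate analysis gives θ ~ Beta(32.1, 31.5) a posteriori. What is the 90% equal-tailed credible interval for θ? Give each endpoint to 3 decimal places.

[0.402, 0.607]

Posterior: Beta(32.1, 31.5).
Equal-tailed 90% interval: the 0.05 and 0.95 quantiles of Beta(32.1, 31.5).
Posterior mean ≈ 0.505, SD ≈ 0.062; a Normal approximation gives roughly [0.402, 0.607].
Exact: F⁻¹(0.05) = 0.402; F⁻¹(0.95) = 0.607.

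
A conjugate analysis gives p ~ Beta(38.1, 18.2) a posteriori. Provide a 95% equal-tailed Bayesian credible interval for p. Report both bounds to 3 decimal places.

Posterior: Beta(38.1, 18.2).
Equal-tailed 95% interval: the 0.025 and 0.975 quantiles of Beta(38.1, 18.2).
Posterior mean ≈ 0.677, SD ≈ 0.062; a Normal approximation gives roughly [0.556, 0.798].
Exact: F⁻¹(0.025) = 0.550; F⁻¹(0.975) = 0.791.

[0.550, 0.791]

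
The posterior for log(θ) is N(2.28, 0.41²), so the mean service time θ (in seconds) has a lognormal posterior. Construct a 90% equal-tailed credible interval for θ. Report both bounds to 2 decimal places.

On the log scale the 90% interval is 2.28 ± 1.645 × 0.41 = [1.6056, 2.9544].
Exponentiate: [e^1.6056, e^2.9544] = [4.98, 19.19].

[4.98, 19.19]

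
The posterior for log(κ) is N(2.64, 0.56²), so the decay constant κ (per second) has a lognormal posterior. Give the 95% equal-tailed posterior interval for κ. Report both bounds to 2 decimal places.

On the log scale the 95% interval is 2.64 ± 1.960 × 0.56 = [1.5424, 3.7376].
Exponentiate: [e^1.5424, e^3.7376] = [4.68, 42.00].

[4.68, 42.00]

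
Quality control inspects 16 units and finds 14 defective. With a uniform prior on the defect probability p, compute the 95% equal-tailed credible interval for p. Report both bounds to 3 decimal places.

[0.636, 0.962]

Posterior: Beta(1+14, 1+2) = Beta(15, 3).
Equal-tailed 95% interval: the 0.025 and 0.975 quantiles of Beta(15, 3).
Posterior mean ≈ 0.833, SD ≈ 0.085; a Normal approximation gives roughly [0.666, 1.001].
Exact: F⁻¹(0.025) = 0.636; F⁻¹(0.975) = 0.962.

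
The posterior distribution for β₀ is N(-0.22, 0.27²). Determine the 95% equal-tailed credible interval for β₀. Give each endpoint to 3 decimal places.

[-0.749, 0.309]

The posterior is symmetric, so the 95% equal-tailed interval is β₀ = -0.22 ± z·0.27 with z = 1.960.
Half-width: 1.960 × 0.27 = 0.529.
-0.22 − 0.529 = -0.749; -0.22 + 0.529 = 0.309.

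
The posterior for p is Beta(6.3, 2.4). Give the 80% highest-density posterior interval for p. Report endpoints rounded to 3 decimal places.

[0.573, 0.932]

The posterior is unimodal and skewed, so the HPD interval has equal density at both endpoints and is the shortest 80% interval.
Solving f(0.573) = f(0.932) with F(0.932) − F(0.573) = 0.80 gives [0.573, 0.932].
For comparison, the equal-tailed interval is [0.525, 0.898]; the HPD is narrower and shifted toward the mode.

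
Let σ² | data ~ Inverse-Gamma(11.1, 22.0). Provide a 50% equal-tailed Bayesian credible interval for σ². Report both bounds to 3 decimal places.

Inverse-Gamma(11.1, 22.0) quantiles: F⁻¹(0.25) and F⁻¹(0.75).
Equivalently, 1/σ² ~ Gamma(11.1, rate = 22.0); invert its 0.75 and 0.25 quantiles.
Posterior mean ≈ 2.178, SD ≈ 0.722; a Normal approximation gives roughly [1.691, 2.665].
Exact: lower = 1.676; upper = 2.526.

[1.676, 2.526]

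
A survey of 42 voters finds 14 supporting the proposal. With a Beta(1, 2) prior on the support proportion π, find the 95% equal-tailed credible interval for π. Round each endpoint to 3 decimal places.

[0.205, 0.476]

Posterior: Beta(1+14, 2+28) = Beta(15, 30).
Equal-tailed 95% interval: the 0.025 and 0.975 quantiles of Beta(15, 30).
Posterior mean ≈ 0.333, SD ≈ 0.070; a Normal approximation gives roughly [0.197, 0.470].
Exact: F⁻¹(0.025) = 0.205; F⁻¹(0.975) = 0.476.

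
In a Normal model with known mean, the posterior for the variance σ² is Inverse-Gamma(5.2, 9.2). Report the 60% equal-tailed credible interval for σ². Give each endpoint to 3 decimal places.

Inverse-Gamma(5.2, 9.2) quantiles: F⁻¹(0.2) and F⁻¹(0.8).
Equivalently, 1/σ² ~ Gamma(5.2, rate = 9.2); invert its 0.8 and 0.2 quantiles.
Posterior mean ≈ 2.190, SD ≈ 1.225; a Normal approximation gives roughly [1.160, 3.221].
Exact: lower = 1.322; upper = 2.830.

[1.322, 2.830]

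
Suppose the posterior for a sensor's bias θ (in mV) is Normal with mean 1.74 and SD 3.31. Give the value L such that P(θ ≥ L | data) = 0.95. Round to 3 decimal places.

Need L with P(θ ≥ L) = 0.95: L = 1.74 − z_{0.05}·3.31.
z = 1.645; L = 1.74 − 1.645 × 3.31 = -3.704.

-3.704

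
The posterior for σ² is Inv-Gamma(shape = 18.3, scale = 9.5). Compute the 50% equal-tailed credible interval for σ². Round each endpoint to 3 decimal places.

Inverse-Gamma(18.3, 9.5) quantiles: F⁻¹(0.25) and F⁻¹(0.75).
Equivalently, 1/σ² ~ Gamma(18.3, rate = 9.5); invert its 0.75 and 0.25 quantiles.
Posterior mean ≈ 0.549, SD ≈ 0.136; a Normal approximation gives roughly [0.457, 0.641].
Exact: lower = 0.453; upper = 0.622.

[0.453, 0.622]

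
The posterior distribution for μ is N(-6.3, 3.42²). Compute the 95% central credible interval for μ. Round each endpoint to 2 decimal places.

[-13.00, 0.40]

The posterior is symmetric, so the 95% equal-tailed interval is μ = -6.3 ± z·3.42 with z = 1.960.
Half-width: 1.960 × 3.42 = 6.70.
-6.3 − 6.70 = -13.00; -6.3 + 6.70 = 0.40.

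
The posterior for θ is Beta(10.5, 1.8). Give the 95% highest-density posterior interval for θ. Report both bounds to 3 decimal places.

The posterior is unimodal and skewed, so the HPD interval has equal density at both endpoints and is the shortest 95% interval.
Solving f(0.665) = f(0.997) with F(0.997) − F(0.665) = 0.95 gives [0.665, 0.997].
For comparison, the equal-tailed interval is [0.619, 0.983]; the HPD is narrower and shifted toward the mode.

[0.665, 0.997]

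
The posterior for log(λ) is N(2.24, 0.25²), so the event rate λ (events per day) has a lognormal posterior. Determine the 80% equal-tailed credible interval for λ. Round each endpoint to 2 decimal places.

On the log scale the 80% interval is 2.24 ± 1.282 × 0.25 = [1.9196, 2.5604].
Exponentiate: [e^1.9196, e^2.5604] = [6.82, 12.94].

[6.82, 12.94]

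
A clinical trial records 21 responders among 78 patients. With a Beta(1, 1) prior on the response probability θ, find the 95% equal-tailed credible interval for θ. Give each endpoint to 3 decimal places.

Posterior: Beta(1+21, 1+57) = Beta(22, 58).
Equal-tailed 95% interval: the 0.025 and 0.975 quantiles of Beta(22, 58).
Posterior mean ≈ 0.275, SD ≈ 0.050; a Normal approximation gives roughly [0.178, 0.372].
Exact: F⁻¹(0.025) = 0.183; F⁻¹(0.975) = 0.377.

[0.183, 0.377]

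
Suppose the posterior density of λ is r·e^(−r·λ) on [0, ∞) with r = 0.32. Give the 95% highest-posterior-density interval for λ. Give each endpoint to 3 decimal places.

The exponential density is strictly decreasing on [0, ∞), so the HPD interval is anchored at 0: [0, q] with P(λ ≤ q) = 0.95.
q = −ln(1 − 0.95) / 0.32 = 2.9957 / 0.32 = 9.362.

[0.000, 9.362]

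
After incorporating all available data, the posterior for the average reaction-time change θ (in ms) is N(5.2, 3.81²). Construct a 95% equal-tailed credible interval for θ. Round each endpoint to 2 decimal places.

[-2.27, 12.67]

The posterior is symmetric, so the 95% equal-tailed interval is θ = 5.2 ± z·3.81 with z = 1.960.
Half-width: 1.960 × 3.81 = 7.47.
5.2 − 7.47 = -2.27; 5.2 + 7.47 = 12.67.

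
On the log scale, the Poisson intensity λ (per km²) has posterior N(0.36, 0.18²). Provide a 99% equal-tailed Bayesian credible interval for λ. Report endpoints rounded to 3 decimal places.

[0.902, 2.279]

On the log scale the 99% interval is 0.36 ± 2.576 × 0.18 = [-0.1036, 0.8236].
Exponentiate: [e^-0.1036, e^0.8236] = [0.902, 2.279].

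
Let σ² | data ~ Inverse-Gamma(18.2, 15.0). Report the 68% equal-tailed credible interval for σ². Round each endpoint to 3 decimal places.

Inverse-Gamma(18.2, 15.0) quantiles: F⁻¹(0.16) and F⁻¹(0.84).
Equivalently, 1/σ² ~ Gamma(18.2, rate = 15.0); invert its 0.84 and 0.16 quantiles.
Posterior mean ≈ 0.872, SD ≈ 0.217; a Normal approximation gives roughly [0.657, 1.088].
Exact: lower = 0.670; upper = 1.072.

[0.670, 1.072]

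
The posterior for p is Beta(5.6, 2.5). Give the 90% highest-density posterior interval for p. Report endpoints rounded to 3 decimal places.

The posterior is unimodal and skewed, so the HPD interval has equal density at both endpoints and is the shortest 90% interval.
Solving f(0.455) = f(0.941) with F(0.941) − F(0.455) = 0.90 gives [0.455, 0.941].
For comparison, the equal-tailed interval is [0.413, 0.913]; the HPD is narrower and shifted toward the mode.

[0.455, 0.941]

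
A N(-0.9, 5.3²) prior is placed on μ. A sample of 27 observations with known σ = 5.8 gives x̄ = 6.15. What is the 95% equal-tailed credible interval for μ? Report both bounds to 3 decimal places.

Posterior precision = 1/5.3² + 27/5.8² = 0.0356 + 0.8026 = 0.8382, so posterior SD = 1.0923.
Posterior mean = (-0.9/5.3² + 27·6.15/5.8²) / 0.8382 = 5.8506.
Interval: 5.8506 ± 1.960 × 1.0923 → [3.710, 7.991].

[3.710, 7.991]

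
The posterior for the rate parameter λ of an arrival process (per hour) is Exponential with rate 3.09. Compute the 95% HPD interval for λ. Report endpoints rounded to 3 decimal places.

The exponential density is strictly decreasing on [0, ∞), so the HPD interval is anchored at 0: [0, q] with P(λ ≤ q) = 0.95.
q = −ln(1 − 0.95) / 3.09 = 2.9957 / 3.09 = 0.969.

[0.000, 0.969]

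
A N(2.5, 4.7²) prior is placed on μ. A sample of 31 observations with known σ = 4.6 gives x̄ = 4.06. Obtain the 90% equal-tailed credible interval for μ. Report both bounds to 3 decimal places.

Posterior precision = 1/4.7² + 31/4.6² = 0.0453 + 1.4650 = 1.5103, so posterior SD = 0.8137.
Posterior mean = (2.5/4.7² + 31·4.06/4.6²) / 1.5103 = 4.0132.
Interval: 4.0132 ± 1.645 × 0.8137 → [2.675, 5.352].

[2.675, 5.352]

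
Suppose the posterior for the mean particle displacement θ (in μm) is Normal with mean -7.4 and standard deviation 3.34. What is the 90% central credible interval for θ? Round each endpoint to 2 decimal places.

[-12.89, -1.91]

The posterior is symmetric, so the 90% equal-tailed interval is θ = -7.4 ± z·3.34 with z = 1.645.
Half-width: 1.645 × 3.34 = 5.49.
-7.4 − 5.49 = -12.89; -7.4 + 5.49 = -1.91.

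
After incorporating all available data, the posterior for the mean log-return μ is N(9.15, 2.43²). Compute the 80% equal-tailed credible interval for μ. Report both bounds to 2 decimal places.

The posterior is symmetric, so the 80% equal-tailed interval is μ = 9.15 ± z·2.43 with z = 1.282.
Half-width: 1.282 × 2.43 = 3.11.
9.15 − 3.11 = 6.04; 9.15 + 3.11 = 12.26.

[6.04, 12.26]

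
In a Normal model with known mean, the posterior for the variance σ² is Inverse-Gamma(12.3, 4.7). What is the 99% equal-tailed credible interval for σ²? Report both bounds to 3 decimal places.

Inverse-Gamma(12.3, 4.7) quantiles: F⁻¹(0.005) and F⁻¹(0.995).
Equivalently, 1/σ² ~ Gamma(12.3, rate = 4.7); invert its 0.995 and 0.005 quantiles.
Posterior mean ≈ 0.416, SD ≈ 0.130; a Normal approximation gives roughly [0.082, 0.750].
Exact: lower = 0.203; upper = 0.916.

[0.203, 0.916]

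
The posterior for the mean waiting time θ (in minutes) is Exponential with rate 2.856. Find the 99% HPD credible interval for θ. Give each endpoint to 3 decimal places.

The exponential density is strictly decreasing on [0, ∞), so the HPD interval is anchored at 0: [0, q] with P(θ ≤ q) = 0.99.
q = −ln(1 − 0.99) / 2.856 = 4.6052 / 2.856 = 1.612.

[0.000, 1.612]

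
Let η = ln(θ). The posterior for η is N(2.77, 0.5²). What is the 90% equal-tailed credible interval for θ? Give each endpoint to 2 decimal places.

On the log scale the 90% interval is 2.77 ± 1.645 × 0.5 = [1.9476, 3.5924].
Exponentiate: [e^1.9476, e^3.5924] = [7.01, 36.32].

[7.01, 36.32]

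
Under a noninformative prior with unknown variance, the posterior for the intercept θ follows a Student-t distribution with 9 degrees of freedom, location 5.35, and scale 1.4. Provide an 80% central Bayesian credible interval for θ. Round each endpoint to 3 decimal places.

[3.414, 7.286]

The t_9 distribution is symmetric; the 80% interval is 5.35 ± t·1.4 with t_{0.9,9} = 1.383.
Half-width: 1.383 × 1.4 = 1.936.
5.35 − 1.936 = 3.414; 5.35 + 1.936 = 7.286.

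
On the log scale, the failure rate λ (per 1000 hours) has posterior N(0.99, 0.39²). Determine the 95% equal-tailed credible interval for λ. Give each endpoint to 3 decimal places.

On the log scale the 95% interval is 0.99 ± 1.960 × 0.39 = [0.2256, 1.7544].
Exponentiate: [e^0.2256, e^1.7544] = [1.253, 5.780].

[1.253, 5.780]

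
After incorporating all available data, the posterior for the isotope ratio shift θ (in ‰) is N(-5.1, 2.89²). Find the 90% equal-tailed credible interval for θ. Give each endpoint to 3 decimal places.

The posterior is symmetric, so the 90% equal-tailed interval is θ = -5.1 ± z·2.89 with z = 1.645.
Half-width: 1.645 × 2.89 = 4.754.
-5.1 − 4.754 = -9.854; -5.1 + 4.754 = -0.346.

[-9.854, -0.346]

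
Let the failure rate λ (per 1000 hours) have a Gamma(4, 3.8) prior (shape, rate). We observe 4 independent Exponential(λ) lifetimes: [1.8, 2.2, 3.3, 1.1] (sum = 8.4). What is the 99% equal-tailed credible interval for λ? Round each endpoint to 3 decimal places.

[0.211, 1.404]

Posterior: Gamma(4+4, 3.8+8.4) = Gamma(8, 12.2) (shape, rate).
Equal-tailed 99% interval: Gamma(8, 12.2) quantiles at 0.005 and 0.995.
Posterior mean ≈ 0.656, SD ≈ 0.232; a Normal approximation gives roughly [0.059, 1.253].
Exact: lower = 0.211; upper = 1.404.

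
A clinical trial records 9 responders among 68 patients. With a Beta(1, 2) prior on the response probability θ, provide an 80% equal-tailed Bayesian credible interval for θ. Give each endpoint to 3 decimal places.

Posterior: Beta(1+9, 2+59) = Beta(10, 61).
Equal-tailed 80% interval: the 0.1 and 0.9 quantiles of Beta(10, 61).
Posterior mean ≈ 0.141, SD ≈ 0.041; a Normal approximation gives roughly [0.088, 0.193].
Exact: F⁻¹(0.1) = 0.091; F⁻¹(0.9) = 0.195.

[0.091, 0.195]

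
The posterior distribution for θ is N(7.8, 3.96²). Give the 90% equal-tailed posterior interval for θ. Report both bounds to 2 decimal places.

[1.29, 14.31]

The posterior is symmetric, so the 90% equal-tailed interval is θ = 7.8 ± z·3.96 with z = 1.645.
Half-width: 1.645 × 3.96 = 6.51.
7.8 − 6.51 = 1.29; 7.8 + 6.51 = 14.31.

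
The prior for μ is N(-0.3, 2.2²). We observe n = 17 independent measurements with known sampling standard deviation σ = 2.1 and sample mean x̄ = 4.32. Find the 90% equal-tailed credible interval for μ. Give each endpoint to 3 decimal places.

[3.269, 4.901]

Posterior precision = 1/2.2² + 17/2.1² = 0.2066 + 3.8549 = 4.0615, so posterior SD = 0.4962.
Posterior mean = (-0.3/2.2² + 17·4.32/2.1²) / 4.0615 = 4.0850.
Interval: 4.0850 ± 1.645 × 0.4962 → [3.269, 4.901].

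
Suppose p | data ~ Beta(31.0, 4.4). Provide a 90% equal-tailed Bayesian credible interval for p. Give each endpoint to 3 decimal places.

Posterior: Beta(31.0, 4.4).
Equal-tailed 90% interval: the 0.05 and 0.95 quantiles of Beta(31.0, 4.4).
Posterior mean ≈ 0.876, SD ≈ 0.055; a Normal approximation gives roughly [0.786, 0.966].
Exact: F⁻¹(0.05) = 0.775; F⁻¹(0.95) = 0.952.

[0.775, 0.952]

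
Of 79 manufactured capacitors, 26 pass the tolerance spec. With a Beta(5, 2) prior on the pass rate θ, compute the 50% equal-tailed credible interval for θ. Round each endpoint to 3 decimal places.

Posterior: Beta(5+26, 2+53) = Beta(31, 55).
Equal-tailed 50% interval: the 0.25 and 0.75 quantiles of Beta(31, 55).
Posterior mean ≈ 0.360, SD ≈ 0.051; a Normal approximation gives roughly [0.326, 0.395].
Exact: F⁻¹(0.25) = 0.325; F⁻¹(0.75) = 0.395.

[0.325, 0.395]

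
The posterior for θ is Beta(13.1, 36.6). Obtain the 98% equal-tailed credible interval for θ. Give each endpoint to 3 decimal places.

[0.135, 0.419]

Posterior: Beta(13.1, 36.6).
Equal-tailed 98% interval: the 0.01 and 0.99 quantiles of Beta(13.1, 36.6).
Posterior mean ≈ 0.264, SD ≈ 0.062; a Normal approximation gives roughly [0.120, 0.408].
Exact: F⁻¹(0.01) = 0.135; F⁻¹(0.99) = 0.419.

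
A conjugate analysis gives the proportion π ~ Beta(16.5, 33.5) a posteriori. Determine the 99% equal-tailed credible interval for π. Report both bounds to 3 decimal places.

[0.176, 0.509]

Posterior: Beta(16.5, 33.5).
Equal-tailed 99% interval: the 0.005 and 0.995 quantiles of Beta(16.5, 33.5).
Posterior mean ≈ 0.330, SD ≈ 0.066; a Normal approximation gives roughly [0.160, 0.500].
Exact: F⁻¹(0.005) = 0.176; F⁻¹(0.995) = 0.509.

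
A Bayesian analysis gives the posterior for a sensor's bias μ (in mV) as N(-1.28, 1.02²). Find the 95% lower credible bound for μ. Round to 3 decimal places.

-2.958

Need L with P(μ ≥ L) = 0.95: L = -1.28 − z_{0.05}·1.02.
z = 1.645; L = -1.28 − 1.645 × 1.02 = -2.958.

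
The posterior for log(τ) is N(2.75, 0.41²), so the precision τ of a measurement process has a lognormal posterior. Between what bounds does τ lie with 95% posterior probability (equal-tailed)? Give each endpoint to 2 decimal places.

[7.00, 34.94]

On the log scale the 95% interval is 2.75 ± 1.960 × 0.41 = [1.9464, 3.5536].
Exponentiate: [e^1.9464, e^3.5536] = [7.00, 34.94].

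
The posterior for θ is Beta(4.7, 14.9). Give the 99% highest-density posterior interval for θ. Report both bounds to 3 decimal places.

[0.044, 0.499]

The posterior is unimodal and skewed, so the HPD interval has equal density at both endpoints and is the shortest 99% interval.
Solving f(0.044) = f(0.499) with F(0.499) − F(0.044) = 0.99 gives [0.044, 0.499].
For comparison, the equal-tailed interval is [0.055, 0.518]; the HPD is narrower and shifted toward the mode.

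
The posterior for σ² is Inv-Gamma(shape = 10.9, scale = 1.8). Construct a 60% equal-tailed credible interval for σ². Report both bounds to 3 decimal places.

Inverse-Gamma(10.9, 1.8) quantiles: F⁻¹(0.2) and F⁻¹(0.8).
Equivalently, 1/σ² ~ Gamma(10.9, rate = 1.8); invert its 0.8 and 0.2 quantiles.
Posterior mean ≈ 0.182, SD ≈ 0.061; a Normal approximation gives roughly [0.131, 0.233].
Exact: lower = 0.133; upper = 0.223.

[0.133, 0.223]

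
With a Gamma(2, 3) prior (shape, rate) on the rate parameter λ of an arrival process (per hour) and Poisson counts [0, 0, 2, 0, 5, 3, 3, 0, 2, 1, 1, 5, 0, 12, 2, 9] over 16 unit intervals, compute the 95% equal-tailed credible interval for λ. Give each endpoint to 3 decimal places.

Posterior: Gamma(2+45, 3+16) = Gamma(47, 19) (shape, rate).
Equal-tailed 95% interval: Gamma(47, 19) quantiles at 0.025 and 0.975.
Posterior mean ≈ 2.474, SD ≈ 0.361; a Normal approximation gives roughly [1.766, 3.181].
Exact: lower = 1.818; upper = 3.229.

[1.818, 3.229]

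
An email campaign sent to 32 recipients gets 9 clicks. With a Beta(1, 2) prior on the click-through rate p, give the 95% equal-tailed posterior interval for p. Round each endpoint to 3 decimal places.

[0.151, 0.444]

Posterior: Beta(1+9, 2+23) = Beta(10, 25).
Equal-tailed 95% interval: the 0.025 and 0.975 quantiles of Beta(10, 25).
Posterior mean ≈ 0.286, SD ≈ 0.075; a Normal approximation gives roughly [0.138, 0.433].
Exact: F⁻¹(0.025) = 0.151; F⁻¹(0.975) = 0.444.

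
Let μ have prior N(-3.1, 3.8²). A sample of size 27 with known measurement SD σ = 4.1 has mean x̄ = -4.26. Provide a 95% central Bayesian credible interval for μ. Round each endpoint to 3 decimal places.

Posterior precision = 1/3.8² + 27/4.1² = 0.0693 + 1.6062 = 1.6754, so posterior SD = 0.7726.
Posterior mean = (-3.1/3.8² + 27·-4.26/4.1²) / 1.6754 = -4.2121.
Interval: -4.2121 ± 1.960 × 0.7726 → [-5.726, -2.698].

[-5.726, -2.698]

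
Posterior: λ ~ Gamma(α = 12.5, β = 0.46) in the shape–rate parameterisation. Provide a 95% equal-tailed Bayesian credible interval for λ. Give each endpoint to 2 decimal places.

[14.26, 44.18]

Posterior: Gamma(shape 12.5, rate 0.46).
Equal-tailed 95% interval: Gamma(12.5, 0.46) quantiles at 0.025 and 0.975.
Posterior mean ≈ 27.17, SD ≈ 7.69; a Normal approximation gives roughly [12.11, 42.24].
Exact: lower = 14.26; upper = 44.18.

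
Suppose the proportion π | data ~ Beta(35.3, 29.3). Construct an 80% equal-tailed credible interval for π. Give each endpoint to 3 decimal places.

[0.467, 0.625]

Posterior: Beta(35.3, 29.3).
Equal-tailed 80% interval: the 0.1 and 0.9 quantiles of Beta(35.3, 29.3).
Posterior mean ≈ 0.546, SD ≈ 0.061; a Normal approximation gives roughly [0.468, 0.625].
Exact: F⁻¹(0.1) = 0.467; F⁻¹(0.9) = 0.625.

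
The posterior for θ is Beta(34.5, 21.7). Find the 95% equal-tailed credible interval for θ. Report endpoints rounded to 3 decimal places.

Posterior: Beta(34.5, 21.7).
Equal-tailed 95% interval: the 0.025 and 0.975 quantiles of Beta(34.5, 21.7).
Posterior mean ≈ 0.614, SD ≈ 0.064; a Normal approximation gives roughly [0.488, 0.740].
Exact: F⁻¹(0.025) = 0.484; F⁻¹(0.975) = 0.736.

[0.484, 0.736]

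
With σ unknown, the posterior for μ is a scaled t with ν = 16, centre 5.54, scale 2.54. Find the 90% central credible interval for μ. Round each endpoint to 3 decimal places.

[1.105, 9.975]

The t_16 distribution is symmetric; the 90% interval is 5.54 ± t·2.54 with t_{0.95,16} = 1.746.
Half-width: 1.746 × 2.54 = 4.435.
5.54 − 4.435 = 1.105; 5.54 + 4.435 = 9.975.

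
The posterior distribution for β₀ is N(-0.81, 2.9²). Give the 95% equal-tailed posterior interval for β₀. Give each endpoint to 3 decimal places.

The posterior is symmetric, so the 95% equal-tailed interval is β₀ = -0.81 ± z·2.9 with z = 1.960.
Half-width: 1.960 × 2.9 = 5.684.
-0.81 − 5.684 = -6.494; -0.81 + 5.684 = 4.874.

[-6.494, 4.874]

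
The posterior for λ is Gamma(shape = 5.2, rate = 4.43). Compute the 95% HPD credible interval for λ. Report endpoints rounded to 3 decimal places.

The posterior is unimodal and skewed, so the HPD interval has equal density at both endpoints and is the shortest 95% interval.
Solving f(0.296) = f(2.194) with F(2.194) − F(0.296) = 0.95 gives [0.296, 2.194].
For comparison, the equal-tailed interval is [0.392, 2.377]; the HPD is narrower and shifted toward the mode.

[0.296, 2.194]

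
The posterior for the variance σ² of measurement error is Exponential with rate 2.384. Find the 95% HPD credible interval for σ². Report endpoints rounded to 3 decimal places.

The exponential density is strictly decreasing on [0, ∞), so the HPD interval is anchored at 0: [0, q] with P(σ² ≤ q) = 0.95.
q = −ln(1 − 0.95) / 2.384 = 2.9957 / 2.384 = 1.257.

[0.000, 1.257]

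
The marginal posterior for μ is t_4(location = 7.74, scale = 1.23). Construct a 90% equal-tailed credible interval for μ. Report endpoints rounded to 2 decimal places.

The t_4 distribution is symmetric; the 90% interval is 7.74 ± t·1.23 with t_{0.95,4} = 2.132.
Half-width: 2.132 × 1.23 = 2.62.
7.74 − 2.62 = 5.12; 7.74 + 2.62 = 10.36.

[5.12, 10.36]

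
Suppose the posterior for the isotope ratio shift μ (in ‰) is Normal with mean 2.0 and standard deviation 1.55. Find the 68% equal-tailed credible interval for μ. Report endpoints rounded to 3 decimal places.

[0.459, 3.541]

The posterior is symmetric, so the 68% equal-tailed interval is μ = 2.0 ± z·1.55 with z = 0.994.
Half-width: 0.994 × 1.55 = 1.541.
2.0 − 1.541 = 0.459; 2.0 + 1.541 = 3.541.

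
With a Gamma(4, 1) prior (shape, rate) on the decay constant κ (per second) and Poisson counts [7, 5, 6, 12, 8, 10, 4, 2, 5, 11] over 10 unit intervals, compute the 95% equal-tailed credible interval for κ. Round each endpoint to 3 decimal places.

Posterior: Gamma(4+70, 1+10) = Gamma(74, 11) (shape, rate).
Equal-tailed 95% interval: Gamma(74, 11) quantiles at 0.025 and 0.975.
Posterior mean ≈ 6.727, SD ≈ 0.782; a Normal approximation gives roughly [5.195, 8.260].
Exact: lower = 5.282; upper = 8.344.

[5.282, 8.344]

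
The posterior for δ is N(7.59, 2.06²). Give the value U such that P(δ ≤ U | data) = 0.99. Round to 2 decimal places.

Need U with P(δ ≤ U) = 0.99: U = 7.59 + z_{0.01}·2.06.
z = 2.326; U = 7.59 + 2.326 × 2.06 = 12.38.

12.38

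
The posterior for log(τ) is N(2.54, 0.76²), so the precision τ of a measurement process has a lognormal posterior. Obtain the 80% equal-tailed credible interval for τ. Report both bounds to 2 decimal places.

[4.79, 33.58]

On the log scale the 80% interval is 2.54 ± 1.282 × 0.76 = [1.5660, 3.5140].
Exponentiate: [e^1.5660, e^3.5140] = [4.79, 33.58].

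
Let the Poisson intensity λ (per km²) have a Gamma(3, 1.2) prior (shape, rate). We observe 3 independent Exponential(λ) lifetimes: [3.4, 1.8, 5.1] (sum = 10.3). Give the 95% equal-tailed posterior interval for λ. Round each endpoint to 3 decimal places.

Posterior: Gamma(3+3, 1.2+10.3) = Gamma(6, 11.5) (shape, rate).
Equal-tailed 95% interval: Gamma(6, 11.5) quantiles at 0.025 and 0.975.
Posterior mean ≈ 0.522, SD ≈ 0.213; a Normal approximation gives roughly [0.104, 0.939].
Exact: lower = 0.191; upper = 1.015.

[0.191, 1.015]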